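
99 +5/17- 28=1212/17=71.29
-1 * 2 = -2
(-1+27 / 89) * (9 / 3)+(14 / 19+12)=18004 / 1691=10.65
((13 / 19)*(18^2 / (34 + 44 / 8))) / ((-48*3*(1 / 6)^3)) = -12636 / 1501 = -8.42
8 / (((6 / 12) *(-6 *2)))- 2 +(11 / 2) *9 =277 / 6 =46.17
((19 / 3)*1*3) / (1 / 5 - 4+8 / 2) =95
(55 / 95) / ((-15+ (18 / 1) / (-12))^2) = 4 / 1881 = 0.00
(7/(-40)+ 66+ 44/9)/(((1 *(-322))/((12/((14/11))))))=-2.07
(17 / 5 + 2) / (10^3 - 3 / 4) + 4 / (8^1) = 20201 / 39970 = 0.51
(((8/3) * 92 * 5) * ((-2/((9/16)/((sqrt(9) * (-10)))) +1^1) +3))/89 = 1221760/801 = 1525.29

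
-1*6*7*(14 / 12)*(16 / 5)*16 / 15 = -167.25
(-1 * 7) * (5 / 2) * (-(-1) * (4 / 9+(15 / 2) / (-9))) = 245 / 36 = 6.81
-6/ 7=-0.86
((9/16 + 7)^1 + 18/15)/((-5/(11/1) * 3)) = -7711/1200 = -6.43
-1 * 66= -66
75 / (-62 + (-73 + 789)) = 25 / 218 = 0.11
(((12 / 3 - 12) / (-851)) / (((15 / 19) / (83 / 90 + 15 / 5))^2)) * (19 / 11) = 1709386262 / 4265105625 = 0.40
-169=-169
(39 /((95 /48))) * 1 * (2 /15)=1248 /475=2.63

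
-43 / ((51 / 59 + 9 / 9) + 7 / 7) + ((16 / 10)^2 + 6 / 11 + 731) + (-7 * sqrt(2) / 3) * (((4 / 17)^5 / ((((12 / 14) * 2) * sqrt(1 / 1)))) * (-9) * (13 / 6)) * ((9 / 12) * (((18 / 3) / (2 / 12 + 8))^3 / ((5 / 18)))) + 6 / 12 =349360128 * sqrt(2) / 17045383285 + 66886227 / 92950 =719.62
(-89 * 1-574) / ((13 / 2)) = -102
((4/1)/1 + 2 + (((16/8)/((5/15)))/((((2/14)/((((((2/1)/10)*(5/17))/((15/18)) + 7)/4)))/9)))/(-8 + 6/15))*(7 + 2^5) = -4127643/1292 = -3194.77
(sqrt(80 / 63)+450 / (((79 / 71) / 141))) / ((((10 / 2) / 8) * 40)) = 4 * sqrt(35) / 525+180198 / 79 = 2281.03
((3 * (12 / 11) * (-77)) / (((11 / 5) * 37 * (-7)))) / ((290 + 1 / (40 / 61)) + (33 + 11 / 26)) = 93600 / 68772011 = 0.00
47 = 47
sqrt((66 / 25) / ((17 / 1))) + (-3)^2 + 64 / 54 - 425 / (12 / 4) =-3550 / 27 + sqrt(1122) / 85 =-131.09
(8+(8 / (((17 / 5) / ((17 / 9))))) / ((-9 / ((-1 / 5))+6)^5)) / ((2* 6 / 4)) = 24841818112 / 9315681777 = 2.67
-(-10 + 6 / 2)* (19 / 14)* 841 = 15979 / 2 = 7989.50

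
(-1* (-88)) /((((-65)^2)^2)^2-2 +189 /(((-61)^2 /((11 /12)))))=1309792 /4742709395064033425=0.00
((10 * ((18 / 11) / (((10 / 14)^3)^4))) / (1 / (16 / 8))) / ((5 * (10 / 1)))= 498286339236 / 13427734375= 37.11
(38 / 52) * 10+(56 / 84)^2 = 907 / 117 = 7.75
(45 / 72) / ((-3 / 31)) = -155 / 24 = -6.46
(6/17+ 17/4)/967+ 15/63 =335353/1380876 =0.24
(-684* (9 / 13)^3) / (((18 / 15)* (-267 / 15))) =2077650 / 195533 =10.63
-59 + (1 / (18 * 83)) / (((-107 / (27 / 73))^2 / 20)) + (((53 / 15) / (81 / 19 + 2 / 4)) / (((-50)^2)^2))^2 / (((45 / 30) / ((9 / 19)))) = -3584526861960002293207267896247 / 60754692740303833007812500000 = -59.00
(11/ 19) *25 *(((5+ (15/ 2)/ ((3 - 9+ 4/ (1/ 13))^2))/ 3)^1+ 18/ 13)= 138545825/ 3135912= 44.18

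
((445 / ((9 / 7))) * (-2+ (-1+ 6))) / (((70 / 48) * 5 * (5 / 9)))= 256.32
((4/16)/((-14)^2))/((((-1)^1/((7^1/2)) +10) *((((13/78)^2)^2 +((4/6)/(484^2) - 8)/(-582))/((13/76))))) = 1495446381/966616063616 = 0.00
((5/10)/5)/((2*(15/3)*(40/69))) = 0.02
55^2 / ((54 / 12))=6050 / 9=672.22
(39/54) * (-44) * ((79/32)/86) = -11297/12384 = -0.91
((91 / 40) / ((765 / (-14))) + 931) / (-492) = -14243663 / 7527600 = -1.89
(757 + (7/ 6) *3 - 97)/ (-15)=-1327/ 30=-44.23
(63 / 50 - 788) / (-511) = 39337 / 25550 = 1.54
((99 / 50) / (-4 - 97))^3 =-970299 / 128787625000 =-0.00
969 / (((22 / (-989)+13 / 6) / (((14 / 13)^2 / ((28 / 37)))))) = 1489261914 / 2150525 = 692.51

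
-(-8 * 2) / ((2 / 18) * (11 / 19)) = 2736 / 11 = 248.73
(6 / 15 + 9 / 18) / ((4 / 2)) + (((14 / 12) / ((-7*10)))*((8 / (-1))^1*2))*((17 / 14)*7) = 163 / 60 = 2.72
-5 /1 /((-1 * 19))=5 /19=0.26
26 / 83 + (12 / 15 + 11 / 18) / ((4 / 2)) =15221 / 14940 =1.02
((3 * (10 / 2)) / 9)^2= 25 / 9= 2.78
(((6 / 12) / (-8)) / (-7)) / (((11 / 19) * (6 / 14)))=19 / 528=0.04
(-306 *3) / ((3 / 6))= -1836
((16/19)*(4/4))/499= 16/9481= 0.00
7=7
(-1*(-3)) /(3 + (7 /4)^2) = 48 /97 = 0.49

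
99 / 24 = 33 / 8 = 4.12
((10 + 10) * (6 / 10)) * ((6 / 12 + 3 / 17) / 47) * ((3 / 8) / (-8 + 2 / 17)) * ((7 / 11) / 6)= -483 / 554224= -0.00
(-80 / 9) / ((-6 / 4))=160 / 27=5.93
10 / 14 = 5 / 7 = 0.71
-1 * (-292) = 292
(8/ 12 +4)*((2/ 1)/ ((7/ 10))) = 40/ 3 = 13.33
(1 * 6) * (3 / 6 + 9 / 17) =105 / 17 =6.18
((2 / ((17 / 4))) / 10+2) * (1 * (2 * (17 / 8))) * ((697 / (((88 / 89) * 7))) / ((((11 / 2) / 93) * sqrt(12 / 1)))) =4276.52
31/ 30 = 1.03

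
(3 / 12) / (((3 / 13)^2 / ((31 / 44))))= 5239 / 1584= 3.31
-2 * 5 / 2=-5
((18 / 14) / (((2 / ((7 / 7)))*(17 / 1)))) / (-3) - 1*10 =-2383 / 238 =-10.01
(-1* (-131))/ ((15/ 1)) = 131/ 15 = 8.73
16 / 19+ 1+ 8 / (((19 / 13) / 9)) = 51.11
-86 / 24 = -43 / 12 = -3.58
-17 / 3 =-5.67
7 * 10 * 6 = 420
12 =12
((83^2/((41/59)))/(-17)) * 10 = -4064510/697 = -5831.43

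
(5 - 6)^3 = -1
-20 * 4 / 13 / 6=-40 / 39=-1.03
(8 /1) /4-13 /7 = 1 /7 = 0.14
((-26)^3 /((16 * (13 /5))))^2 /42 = 714025 /168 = 4250.15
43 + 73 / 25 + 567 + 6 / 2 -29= 14673 / 25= 586.92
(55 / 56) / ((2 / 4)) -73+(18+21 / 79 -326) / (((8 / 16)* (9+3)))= -811747 / 6636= -122.32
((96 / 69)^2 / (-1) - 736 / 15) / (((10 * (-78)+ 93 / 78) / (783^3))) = 1683739406471616 / 53558605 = 31437327.51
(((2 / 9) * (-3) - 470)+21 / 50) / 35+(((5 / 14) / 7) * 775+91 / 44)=22778177 / 808500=28.17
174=174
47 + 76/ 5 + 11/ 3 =988/ 15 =65.87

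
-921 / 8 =-115.12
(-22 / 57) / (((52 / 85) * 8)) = -935 / 11856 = -0.08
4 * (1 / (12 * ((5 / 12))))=4 / 5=0.80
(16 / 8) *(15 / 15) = 2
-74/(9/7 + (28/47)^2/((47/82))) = -38.85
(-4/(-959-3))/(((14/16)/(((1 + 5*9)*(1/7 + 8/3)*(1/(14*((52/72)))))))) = 130272/2144779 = 0.06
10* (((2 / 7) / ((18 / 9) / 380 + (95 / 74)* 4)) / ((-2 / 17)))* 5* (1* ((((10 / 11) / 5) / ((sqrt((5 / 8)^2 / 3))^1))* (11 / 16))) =-1195100* sqrt(3) / 252959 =-8.18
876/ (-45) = -292/ 15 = -19.47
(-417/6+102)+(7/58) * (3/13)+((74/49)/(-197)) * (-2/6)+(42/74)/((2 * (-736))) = 19342775522957/594613061952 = 32.53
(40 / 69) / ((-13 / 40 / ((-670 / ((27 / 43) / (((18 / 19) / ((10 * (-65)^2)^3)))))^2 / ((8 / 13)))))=-16600322 / 31878588994402545538330078125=-0.00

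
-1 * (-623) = 623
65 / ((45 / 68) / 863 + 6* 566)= 3814460 / 199290909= 0.02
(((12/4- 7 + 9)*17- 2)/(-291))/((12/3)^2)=-83/4656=-0.02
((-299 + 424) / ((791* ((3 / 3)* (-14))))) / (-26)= 125 / 287924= 0.00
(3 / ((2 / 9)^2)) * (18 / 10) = 2187 / 20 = 109.35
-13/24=-0.54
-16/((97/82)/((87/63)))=-38048/2037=-18.68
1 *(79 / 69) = 79 / 69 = 1.14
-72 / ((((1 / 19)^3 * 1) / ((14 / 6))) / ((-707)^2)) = -575982000888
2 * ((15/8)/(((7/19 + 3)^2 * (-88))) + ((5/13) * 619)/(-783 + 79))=-1158865/1703936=-0.68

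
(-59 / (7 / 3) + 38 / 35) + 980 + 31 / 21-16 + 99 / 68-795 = 147.73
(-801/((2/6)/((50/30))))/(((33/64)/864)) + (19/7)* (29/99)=-422788139/63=-6710922.84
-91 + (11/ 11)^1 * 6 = -85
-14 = -14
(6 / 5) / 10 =3 / 25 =0.12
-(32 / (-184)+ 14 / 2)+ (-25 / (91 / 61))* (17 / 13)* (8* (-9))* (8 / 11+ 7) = 3647159959 / 299299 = 12185.67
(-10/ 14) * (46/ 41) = -230/ 287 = -0.80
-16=-16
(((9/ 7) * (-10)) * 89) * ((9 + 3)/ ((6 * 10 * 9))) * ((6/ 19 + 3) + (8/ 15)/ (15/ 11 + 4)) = -10222006/ 117705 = -86.84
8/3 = 2.67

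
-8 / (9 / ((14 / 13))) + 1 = 5 / 117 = 0.04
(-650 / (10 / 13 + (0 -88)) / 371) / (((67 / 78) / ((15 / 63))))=0.01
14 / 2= 7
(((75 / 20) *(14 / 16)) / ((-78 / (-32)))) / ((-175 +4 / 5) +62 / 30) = -525 / 67132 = -0.01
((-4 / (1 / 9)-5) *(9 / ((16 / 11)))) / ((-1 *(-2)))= -4059 / 32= -126.84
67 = 67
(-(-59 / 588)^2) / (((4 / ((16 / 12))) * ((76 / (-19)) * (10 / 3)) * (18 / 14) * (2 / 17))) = 59177 / 35562240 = 0.00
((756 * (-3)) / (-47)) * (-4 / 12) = -756 / 47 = -16.09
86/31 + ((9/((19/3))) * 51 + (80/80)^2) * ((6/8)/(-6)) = -7551/1178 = -6.41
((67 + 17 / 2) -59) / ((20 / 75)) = 495 / 8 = 61.88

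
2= 2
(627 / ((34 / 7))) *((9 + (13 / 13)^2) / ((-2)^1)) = -21945 / 34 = -645.44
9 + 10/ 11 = 9.91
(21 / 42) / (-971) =-1 / 1942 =-0.00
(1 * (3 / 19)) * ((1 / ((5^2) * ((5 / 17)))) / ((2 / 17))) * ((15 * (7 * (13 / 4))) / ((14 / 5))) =33813 / 1520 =22.25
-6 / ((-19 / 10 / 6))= 360 / 19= 18.95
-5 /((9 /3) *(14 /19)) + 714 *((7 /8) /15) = 16543 /420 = 39.39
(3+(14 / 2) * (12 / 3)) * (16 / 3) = 496 / 3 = 165.33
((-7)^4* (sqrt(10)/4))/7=343* sqrt(10)/4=271.17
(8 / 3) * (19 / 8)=19 / 3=6.33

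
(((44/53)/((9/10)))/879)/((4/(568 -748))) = -2200/46587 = -0.05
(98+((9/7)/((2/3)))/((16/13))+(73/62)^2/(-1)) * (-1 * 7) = -21134759/30752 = -687.26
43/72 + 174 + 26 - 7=13939/72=193.60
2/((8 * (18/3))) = 1/24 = 0.04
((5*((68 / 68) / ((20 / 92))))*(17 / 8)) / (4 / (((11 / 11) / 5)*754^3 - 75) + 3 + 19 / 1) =167606329399 / 75444281424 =2.22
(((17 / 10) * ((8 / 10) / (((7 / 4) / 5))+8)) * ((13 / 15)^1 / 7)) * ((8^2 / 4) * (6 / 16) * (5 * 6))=95472 / 245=389.68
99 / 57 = 33 / 19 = 1.74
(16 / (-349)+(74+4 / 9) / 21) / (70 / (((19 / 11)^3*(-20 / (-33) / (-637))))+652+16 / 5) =-15830983540 / 61628887120437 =-0.00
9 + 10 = 19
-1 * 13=-13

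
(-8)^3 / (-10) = 256 / 5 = 51.20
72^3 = 373248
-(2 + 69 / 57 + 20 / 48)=-827 / 228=-3.63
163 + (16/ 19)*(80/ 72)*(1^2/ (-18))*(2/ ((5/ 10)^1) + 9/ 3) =250297/ 1539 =162.64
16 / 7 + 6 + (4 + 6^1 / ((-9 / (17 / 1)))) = 20 / 21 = 0.95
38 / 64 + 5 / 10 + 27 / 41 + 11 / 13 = 44319 / 17056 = 2.60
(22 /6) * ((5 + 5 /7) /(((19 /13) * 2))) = 2860 /399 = 7.17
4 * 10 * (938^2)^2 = 30965018573440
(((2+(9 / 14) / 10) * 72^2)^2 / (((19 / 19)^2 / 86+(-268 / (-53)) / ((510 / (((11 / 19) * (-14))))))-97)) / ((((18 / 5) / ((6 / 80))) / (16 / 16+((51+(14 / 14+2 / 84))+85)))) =-12471382492907781168 / 3676305523415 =-3392368.35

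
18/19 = 0.95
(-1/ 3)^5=-0.00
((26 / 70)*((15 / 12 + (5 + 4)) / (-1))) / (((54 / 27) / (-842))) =224393 / 140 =1602.81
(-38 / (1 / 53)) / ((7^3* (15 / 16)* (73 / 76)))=-2449024 / 375585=-6.52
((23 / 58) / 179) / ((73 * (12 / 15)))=115 / 3031544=0.00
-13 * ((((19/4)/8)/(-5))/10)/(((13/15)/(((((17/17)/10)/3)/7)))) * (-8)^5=-4864/175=-27.79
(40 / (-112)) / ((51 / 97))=-0.68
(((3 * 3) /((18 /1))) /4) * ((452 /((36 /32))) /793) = 452 /7137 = 0.06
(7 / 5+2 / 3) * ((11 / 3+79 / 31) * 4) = 2312 / 45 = 51.38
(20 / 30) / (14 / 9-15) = -6 / 121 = -0.05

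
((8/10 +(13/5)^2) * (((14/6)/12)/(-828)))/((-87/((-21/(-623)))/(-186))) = -1519/11872600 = -0.00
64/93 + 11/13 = 1855/1209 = 1.53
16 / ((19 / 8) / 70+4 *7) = 8960 / 15699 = 0.57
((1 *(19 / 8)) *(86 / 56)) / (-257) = -817 / 57568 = -0.01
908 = 908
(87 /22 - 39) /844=-771 /18568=-0.04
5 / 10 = 1 / 2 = 0.50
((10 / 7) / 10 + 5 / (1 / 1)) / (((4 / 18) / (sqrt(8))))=324 * sqrt(2) / 7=65.46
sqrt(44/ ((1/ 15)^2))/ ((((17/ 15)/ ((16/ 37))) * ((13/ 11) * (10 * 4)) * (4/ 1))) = 495 * sqrt(11)/ 8177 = 0.20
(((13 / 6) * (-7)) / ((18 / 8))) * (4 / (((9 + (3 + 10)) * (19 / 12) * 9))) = -1456 / 16929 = -0.09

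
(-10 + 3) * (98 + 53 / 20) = -14091 / 20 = -704.55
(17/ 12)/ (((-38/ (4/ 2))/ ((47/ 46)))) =-799/ 10488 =-0.08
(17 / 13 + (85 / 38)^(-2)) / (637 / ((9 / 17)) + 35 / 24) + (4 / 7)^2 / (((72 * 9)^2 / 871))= 2886591412597 / 1496627323764300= 0.00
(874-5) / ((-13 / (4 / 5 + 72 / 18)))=-20856 / 65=-320.86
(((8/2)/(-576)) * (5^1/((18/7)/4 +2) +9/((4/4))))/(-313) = 0.00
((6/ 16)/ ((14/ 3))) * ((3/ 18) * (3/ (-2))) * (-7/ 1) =9/ 64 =0.14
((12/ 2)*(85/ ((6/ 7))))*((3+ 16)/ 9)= 11305/ 9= 1256.11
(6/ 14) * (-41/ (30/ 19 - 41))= 2337/ 5243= 0.45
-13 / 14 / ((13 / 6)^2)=-0.20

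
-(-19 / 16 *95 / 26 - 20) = 10125 / 416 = 24.34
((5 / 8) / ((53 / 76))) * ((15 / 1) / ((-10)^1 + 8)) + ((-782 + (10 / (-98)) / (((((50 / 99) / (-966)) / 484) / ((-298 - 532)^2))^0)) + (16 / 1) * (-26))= -12515709 / 10388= -1204.82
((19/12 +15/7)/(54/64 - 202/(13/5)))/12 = -8138/2014047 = -0.00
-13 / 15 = -0.87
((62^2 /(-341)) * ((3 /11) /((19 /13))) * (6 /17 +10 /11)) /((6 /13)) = -5.75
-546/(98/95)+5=-3670/7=-524.29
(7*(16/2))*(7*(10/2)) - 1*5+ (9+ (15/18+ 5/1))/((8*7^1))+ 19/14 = 657425/336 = 1956.62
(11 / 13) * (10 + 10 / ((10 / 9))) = 209 / 13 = 16.08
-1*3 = -3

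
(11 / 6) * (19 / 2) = 209 / 12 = 17.42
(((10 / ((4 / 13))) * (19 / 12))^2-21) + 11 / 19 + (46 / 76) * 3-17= 28589611 / 10944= 2612.35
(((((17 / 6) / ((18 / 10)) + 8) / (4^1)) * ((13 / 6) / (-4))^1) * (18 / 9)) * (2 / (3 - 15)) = 6721 / 15552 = 0.43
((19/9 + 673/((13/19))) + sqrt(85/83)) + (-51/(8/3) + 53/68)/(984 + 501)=sqrt(7055)/83 + 517594553/525096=986.73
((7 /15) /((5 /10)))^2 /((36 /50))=98 /81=1.21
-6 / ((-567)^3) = 2 / 60761421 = 0.00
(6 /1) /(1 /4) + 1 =25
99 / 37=2.68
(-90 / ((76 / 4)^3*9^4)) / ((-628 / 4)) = 0.00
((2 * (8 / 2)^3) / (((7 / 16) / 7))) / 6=1024 / 3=341.33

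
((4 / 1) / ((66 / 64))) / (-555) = -128 / 18315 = -0.01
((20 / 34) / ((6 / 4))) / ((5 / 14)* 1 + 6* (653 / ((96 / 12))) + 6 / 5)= 2800 / 3507933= 0.00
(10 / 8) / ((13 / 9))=45 / 52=0.87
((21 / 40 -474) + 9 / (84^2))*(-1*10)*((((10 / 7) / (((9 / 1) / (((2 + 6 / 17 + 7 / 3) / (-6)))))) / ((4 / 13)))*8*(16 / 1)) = -115332896380 / 472311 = -244188.46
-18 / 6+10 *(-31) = -313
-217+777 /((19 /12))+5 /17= 88512 /323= 274.03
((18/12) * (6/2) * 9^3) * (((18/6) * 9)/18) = 19683/4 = 4920.75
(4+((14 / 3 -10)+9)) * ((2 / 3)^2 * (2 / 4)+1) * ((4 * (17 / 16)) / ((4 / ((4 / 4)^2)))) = 4301 / 432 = 9.96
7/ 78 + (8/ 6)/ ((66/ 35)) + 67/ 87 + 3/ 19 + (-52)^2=3837459169/ 1418274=2705.72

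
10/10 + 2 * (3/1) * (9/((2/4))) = 109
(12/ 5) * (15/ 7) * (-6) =-216/ 7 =-30.86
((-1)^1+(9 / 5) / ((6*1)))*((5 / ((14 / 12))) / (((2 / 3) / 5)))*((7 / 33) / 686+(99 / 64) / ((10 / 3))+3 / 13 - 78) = 3120048849 / 1793792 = 1739.36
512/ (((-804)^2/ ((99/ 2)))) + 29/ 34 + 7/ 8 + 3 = 2910363/ 610504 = 4.77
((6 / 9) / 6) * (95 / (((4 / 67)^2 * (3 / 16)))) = 426455 / 27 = 15794.63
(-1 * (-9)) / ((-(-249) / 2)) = 6 / 83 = 0.07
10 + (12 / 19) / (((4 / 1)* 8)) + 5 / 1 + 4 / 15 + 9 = 55373 / 2280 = 24.29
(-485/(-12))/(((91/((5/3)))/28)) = 2425/117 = 20.73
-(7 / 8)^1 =-7 / 8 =-0.88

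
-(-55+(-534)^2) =-285101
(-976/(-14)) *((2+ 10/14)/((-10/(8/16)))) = -2318/245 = -9.46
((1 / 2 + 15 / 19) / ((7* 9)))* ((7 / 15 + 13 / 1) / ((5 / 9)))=707 / 1425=0.50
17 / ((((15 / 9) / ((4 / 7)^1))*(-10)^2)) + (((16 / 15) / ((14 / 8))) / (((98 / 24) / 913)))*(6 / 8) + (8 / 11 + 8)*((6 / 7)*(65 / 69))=1185819447 / 10847375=109.32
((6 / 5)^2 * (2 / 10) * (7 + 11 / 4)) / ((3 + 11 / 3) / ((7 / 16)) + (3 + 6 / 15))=7371 / 48925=0.15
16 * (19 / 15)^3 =109744 / 3375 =32.52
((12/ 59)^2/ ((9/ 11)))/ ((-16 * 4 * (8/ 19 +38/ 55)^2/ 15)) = -180184125/ 18800797456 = -0.01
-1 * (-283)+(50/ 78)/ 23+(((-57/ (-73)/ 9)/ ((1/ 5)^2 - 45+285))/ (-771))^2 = 283.03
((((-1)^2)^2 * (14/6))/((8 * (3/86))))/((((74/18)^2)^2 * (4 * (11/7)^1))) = 0.00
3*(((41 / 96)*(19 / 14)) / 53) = 779 / 23744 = 0.03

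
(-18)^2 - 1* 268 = 56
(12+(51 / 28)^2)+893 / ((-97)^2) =113692793 / 7376656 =15.41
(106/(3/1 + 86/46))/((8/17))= 20723/448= 46.26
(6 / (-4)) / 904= -3 / 1808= -0.00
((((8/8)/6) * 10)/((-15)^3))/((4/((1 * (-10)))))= 1/810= 0.00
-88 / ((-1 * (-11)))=-8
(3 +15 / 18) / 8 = 23 / 48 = 0.48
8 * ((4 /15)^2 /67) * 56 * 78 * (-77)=-14350336 /5025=-2855.79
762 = 762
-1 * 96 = -96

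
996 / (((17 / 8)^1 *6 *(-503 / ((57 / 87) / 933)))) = -0.00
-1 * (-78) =78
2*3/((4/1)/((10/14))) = 15/14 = 1.07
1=1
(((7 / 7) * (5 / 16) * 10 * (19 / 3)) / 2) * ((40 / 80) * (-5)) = -2375 / 96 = -24.74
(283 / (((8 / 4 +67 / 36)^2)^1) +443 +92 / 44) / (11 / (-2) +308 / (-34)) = -372602464 / 11689205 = -31.88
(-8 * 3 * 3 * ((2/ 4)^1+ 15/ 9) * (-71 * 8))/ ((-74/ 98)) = -117345.73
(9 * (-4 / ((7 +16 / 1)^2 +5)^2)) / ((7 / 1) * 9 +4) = -1 / 530707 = -0.00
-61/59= -1.03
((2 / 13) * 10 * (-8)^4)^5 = 3689348814741910323200000 / 371293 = 9936489012025301643.72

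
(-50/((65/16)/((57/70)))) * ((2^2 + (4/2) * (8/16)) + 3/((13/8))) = -81168/1183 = -68.61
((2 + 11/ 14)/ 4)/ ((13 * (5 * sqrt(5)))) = 3 * sqrt(5)/ 1400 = 0.00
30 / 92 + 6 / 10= 213 / 230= 0.93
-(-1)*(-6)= -6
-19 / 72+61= 4373 / 72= 60.74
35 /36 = 0.97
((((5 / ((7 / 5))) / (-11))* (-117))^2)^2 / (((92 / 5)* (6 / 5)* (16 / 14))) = 609989326171875 / 7392182336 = 82518.17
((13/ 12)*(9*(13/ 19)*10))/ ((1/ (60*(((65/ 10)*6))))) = 2965950/ 19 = 156102.63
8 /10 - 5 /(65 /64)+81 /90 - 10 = -1719 /130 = -13.22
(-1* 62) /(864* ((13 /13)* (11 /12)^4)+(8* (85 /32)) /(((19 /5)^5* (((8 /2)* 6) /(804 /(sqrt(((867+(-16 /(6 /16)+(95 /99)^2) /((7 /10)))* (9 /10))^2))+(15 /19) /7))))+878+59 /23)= -2497167766763649002688 /60037078485608788128155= -0.04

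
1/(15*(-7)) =-1/105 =-0.01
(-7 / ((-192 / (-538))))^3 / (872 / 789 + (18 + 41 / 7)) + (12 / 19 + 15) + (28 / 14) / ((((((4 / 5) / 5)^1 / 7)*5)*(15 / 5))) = -216956480660425 / 772514021376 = -280.84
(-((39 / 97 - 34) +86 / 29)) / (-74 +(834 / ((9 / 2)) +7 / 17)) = 4394619 / 16031287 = 0.27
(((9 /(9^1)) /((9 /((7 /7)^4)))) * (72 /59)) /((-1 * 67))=-8 /3953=-0.00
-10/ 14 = -5/ 7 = -0.71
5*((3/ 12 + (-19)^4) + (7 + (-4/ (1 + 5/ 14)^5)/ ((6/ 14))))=19362037788365/ 29713188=651631.11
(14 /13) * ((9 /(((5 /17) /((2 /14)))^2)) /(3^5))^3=48275138 /67196224265625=0.00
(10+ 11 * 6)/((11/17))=1292/11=117.45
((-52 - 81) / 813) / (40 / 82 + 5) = -0.03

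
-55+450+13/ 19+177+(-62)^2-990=65107/ 19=3426.68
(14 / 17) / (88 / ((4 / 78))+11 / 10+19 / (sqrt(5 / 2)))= 2403940 / 5012089617-5320 * sqrt(10) / 5012089617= 0.00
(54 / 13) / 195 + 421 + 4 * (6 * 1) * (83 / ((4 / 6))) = 2880623 / 845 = 3409.02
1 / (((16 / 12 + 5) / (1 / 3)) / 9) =9 / 19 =0.47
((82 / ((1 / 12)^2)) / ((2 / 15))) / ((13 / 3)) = 265680 / 13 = 20436.92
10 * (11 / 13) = 110 / 13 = 8.46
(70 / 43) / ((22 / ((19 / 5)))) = 133 / 473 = 0.28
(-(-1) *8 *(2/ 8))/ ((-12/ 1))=-1/ 6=-0.17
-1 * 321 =-321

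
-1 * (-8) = 8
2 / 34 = 1 / 17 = 0.06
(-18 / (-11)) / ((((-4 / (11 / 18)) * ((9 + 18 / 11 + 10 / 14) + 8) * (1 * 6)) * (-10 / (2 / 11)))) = 7 / 178800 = 0.00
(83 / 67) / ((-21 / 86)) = -7138 / 1407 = -5.07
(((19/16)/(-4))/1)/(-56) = 19/3584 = 0.01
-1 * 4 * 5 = -20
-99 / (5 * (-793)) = 99 / 3965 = 0.02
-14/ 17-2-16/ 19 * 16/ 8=-4.51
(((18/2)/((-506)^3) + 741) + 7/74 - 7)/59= 59642149789/4793505992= 12.44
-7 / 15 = -0.47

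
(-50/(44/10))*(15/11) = -1875/121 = -15.50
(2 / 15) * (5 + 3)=16 / 15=1.07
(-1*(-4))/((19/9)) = 36/19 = 1.89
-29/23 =-1.26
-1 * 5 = -5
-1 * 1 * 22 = -22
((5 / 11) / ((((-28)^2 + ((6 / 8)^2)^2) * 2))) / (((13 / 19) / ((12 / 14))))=14592 / 40197157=0.00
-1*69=-69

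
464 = 464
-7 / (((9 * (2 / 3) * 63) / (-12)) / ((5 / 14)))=5 / 63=0.08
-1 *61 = -61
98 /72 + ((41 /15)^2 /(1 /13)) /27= 120487 /24300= 4.96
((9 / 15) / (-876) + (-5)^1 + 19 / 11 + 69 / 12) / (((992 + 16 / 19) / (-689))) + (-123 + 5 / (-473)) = -270810074437 / 2171183520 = -124.73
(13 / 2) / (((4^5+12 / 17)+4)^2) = 3757 / 611660288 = 0.00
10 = 10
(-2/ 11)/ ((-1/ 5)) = 10/ 11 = 0.91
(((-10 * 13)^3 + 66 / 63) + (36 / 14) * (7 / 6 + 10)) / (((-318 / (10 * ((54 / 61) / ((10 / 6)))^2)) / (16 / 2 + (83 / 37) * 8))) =25830464544000 / 51078167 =505704.61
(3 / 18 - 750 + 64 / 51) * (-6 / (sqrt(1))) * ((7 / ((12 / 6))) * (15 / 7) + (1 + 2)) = 1603455 / 34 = 47160.44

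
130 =130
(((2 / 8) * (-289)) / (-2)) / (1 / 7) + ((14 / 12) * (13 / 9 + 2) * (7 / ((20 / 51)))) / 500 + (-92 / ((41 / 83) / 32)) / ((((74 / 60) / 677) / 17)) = -15186065617979009 / 273060000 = -55614391.04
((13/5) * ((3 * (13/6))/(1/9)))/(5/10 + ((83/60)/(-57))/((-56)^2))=1631290752/5362477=304.20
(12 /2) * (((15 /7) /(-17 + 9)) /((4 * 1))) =-45 /112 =-0.40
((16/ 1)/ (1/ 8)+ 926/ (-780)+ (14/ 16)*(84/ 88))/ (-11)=-4380881/ 377520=-11.60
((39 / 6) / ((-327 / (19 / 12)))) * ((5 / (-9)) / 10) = 247 / 141264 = 0.00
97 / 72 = 1.35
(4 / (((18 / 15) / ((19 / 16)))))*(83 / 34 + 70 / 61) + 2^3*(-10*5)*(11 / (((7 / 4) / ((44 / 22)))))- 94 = -593306071 / 116144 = -5108.37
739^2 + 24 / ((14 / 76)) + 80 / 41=156774679 / 287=546253.24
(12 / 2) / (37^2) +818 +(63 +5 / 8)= 9655605 / 10952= 881.63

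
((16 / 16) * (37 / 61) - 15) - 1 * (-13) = -85 / 61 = -1.39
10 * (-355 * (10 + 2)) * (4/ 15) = -11360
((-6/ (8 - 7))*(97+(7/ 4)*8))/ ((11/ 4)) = -2664/ 11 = -242.18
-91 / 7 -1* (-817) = 804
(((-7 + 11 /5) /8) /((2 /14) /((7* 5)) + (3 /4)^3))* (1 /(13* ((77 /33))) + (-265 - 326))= 72277632 /86827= 832.43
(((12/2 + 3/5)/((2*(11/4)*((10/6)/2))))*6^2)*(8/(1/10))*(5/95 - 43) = -16920576/95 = -178111.33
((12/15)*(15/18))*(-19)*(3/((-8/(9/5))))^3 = 124659/32000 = 3.90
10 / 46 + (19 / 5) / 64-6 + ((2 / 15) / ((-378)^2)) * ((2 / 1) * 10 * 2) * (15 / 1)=-1504528483 / 262906560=-5.72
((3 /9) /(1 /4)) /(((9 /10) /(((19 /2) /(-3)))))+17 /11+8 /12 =-2209 /891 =-2.48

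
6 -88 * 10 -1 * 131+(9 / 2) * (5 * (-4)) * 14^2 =-18645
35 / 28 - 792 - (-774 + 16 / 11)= -801 / 44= -18.20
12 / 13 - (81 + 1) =-1054 / 13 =-81.08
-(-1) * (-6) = -6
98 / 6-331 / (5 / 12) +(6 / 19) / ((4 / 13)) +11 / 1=-436643 / 570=-766.04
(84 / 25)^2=7056 / 625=11.29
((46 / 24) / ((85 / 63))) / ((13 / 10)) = 483 / 442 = 1.09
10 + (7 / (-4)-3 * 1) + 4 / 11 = 247 / 44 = 5.61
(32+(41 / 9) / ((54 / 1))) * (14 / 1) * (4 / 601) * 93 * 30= 135347240 / 16227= 8340.87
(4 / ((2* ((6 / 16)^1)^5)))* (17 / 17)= 65536 / 243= 269.70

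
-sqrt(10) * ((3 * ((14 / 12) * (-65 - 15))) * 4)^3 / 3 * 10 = 14049280000 * sqrt(10) / 3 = 14809241428.48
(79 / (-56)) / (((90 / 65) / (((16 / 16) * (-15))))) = 5135 / 336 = 15.28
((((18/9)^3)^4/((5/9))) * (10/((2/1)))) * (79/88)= 364032/11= 33093.82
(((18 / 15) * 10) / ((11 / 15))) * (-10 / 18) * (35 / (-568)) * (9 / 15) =525 / 1562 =0.34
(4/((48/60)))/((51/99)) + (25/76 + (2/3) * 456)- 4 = 400565/1292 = 310.03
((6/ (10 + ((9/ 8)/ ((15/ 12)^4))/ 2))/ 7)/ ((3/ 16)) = 10000/ 22379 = 0.45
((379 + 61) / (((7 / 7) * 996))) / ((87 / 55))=6050 / 21663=0.28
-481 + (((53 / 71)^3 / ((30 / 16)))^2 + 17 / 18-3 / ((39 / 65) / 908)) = -289378906846412513 / 57645127764450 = -5020.01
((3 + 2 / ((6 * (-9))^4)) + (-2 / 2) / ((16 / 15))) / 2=17537555 / 17006112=1.03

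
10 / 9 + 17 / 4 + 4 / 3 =6.69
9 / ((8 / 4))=9 / 2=4.50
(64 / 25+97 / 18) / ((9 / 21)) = 18.55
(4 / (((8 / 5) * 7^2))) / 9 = 5 / 882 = 0.01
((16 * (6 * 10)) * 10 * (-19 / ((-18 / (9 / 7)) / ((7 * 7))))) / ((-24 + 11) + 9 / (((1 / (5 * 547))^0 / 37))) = 1995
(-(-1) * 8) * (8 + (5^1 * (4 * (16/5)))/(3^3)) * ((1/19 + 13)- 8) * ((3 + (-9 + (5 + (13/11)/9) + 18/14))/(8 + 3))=2959360/186219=15.89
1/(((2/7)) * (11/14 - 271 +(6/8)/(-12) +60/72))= -0.01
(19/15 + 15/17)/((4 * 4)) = 137/1020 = 0.13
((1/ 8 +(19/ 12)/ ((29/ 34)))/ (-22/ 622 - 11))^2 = 183928619161/ 5705753923584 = 0.03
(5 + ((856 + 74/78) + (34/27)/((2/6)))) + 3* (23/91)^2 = 64536013/74529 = 865.92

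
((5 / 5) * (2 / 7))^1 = 2 / 7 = 0.29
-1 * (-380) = 380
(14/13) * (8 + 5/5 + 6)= 210/13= 16.15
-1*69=-69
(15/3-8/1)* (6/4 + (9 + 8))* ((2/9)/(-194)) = 37/582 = 0.06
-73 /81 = -0.90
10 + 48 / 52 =142 / 13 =10.92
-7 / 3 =-2.33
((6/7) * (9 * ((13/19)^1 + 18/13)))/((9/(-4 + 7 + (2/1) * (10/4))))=3504/247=14.19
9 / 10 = 0.90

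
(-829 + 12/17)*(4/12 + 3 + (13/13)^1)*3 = -10767.82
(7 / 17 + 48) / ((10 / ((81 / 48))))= 22221 / 2720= 8.17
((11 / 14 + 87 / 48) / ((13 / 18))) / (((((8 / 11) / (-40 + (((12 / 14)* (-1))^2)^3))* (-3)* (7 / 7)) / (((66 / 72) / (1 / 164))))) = 64677008451 / 6588344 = 9816.88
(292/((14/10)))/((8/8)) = 1460/7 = 208.57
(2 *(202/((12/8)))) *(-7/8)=-707/3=-235.67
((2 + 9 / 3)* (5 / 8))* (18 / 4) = 225 / 16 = 14.06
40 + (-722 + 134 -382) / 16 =-165 / 8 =-20.62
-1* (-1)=1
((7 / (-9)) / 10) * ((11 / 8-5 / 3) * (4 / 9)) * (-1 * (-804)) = 3283 / 405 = 8.11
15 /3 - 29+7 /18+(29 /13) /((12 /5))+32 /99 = -12789 /572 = -22.36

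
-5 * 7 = -35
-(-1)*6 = 6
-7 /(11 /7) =-49 /11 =-4.45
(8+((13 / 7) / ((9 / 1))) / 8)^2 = 16362025 / 254016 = 64.41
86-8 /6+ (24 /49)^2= 611582 /7203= 84.91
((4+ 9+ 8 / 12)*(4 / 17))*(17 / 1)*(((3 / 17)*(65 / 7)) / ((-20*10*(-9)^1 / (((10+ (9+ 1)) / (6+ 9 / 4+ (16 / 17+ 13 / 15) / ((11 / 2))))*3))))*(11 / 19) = 2579720 / 12801649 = 0.20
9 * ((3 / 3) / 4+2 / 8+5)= 99 / 2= 49.50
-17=-17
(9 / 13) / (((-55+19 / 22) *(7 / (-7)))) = 66 / 5161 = 0.01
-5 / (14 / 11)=-55 / 14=-3.93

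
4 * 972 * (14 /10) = 27216 /5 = 5443.20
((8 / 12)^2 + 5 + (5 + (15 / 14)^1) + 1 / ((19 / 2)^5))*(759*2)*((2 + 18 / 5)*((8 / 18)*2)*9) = 29087500521376 / 37141485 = 783153.95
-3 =-3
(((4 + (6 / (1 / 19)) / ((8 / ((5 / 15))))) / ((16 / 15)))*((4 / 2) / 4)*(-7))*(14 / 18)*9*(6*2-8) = -25725 / 32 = -803.91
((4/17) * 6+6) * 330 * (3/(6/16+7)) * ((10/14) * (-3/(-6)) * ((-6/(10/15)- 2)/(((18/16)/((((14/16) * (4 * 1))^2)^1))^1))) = -42688800/1003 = -42561.12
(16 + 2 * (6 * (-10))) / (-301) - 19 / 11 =-4575 / 3311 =-1.38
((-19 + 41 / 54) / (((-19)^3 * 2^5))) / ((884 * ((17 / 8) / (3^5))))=8865 / 824616416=0.00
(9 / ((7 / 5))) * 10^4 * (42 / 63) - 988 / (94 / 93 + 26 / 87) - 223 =258858524 / 6181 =41879.72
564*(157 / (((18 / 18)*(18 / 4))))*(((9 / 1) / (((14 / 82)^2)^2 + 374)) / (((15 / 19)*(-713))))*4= -12677584574752 / 3767623958475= -3.36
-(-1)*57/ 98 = 57/ 98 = 0.58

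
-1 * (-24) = 24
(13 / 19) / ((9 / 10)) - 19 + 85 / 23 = -57202 / 3933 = -14.54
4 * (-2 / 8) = -1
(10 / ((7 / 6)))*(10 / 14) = 300 / 49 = 6.12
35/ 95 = 7/ 19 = 0.37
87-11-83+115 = 108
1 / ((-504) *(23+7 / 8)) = -1 / 12033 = -0.00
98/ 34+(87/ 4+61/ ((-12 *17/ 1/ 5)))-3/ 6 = 2309/ 102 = 22.64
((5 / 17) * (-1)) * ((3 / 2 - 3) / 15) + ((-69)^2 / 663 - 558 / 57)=-21659 / 8398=-2.58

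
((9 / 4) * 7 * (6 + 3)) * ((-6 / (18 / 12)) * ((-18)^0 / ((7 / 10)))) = -810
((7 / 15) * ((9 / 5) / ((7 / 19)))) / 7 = 57 / 175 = 0.33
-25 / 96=-0.26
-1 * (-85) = 85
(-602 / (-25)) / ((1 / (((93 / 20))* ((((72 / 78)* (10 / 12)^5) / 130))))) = 46655 / 146016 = 0.32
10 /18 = 0.56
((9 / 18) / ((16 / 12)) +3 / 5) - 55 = -2161 / 40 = -54.02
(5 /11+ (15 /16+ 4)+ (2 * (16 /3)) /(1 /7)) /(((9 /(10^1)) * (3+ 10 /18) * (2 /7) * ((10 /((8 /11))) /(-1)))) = -295897 /46464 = -6.37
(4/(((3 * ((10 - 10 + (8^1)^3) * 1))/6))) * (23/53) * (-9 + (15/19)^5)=-123771717/2099731952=-0.06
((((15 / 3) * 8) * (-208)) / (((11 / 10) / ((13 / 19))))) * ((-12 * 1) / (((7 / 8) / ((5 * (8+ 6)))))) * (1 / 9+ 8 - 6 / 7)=158173184000 / 4389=36038547.28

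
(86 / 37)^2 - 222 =-216.60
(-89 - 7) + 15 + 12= -69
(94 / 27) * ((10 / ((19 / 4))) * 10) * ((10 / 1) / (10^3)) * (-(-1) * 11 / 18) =2068 / 4617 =0.45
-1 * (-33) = 33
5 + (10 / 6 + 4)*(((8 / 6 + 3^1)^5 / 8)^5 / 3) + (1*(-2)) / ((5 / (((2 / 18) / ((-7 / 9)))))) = 4198563958889983893662975678167 / 8745645243581890560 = 480074807741.73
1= 1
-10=-10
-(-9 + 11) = -2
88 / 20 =22 / 5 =4.40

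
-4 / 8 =-0.50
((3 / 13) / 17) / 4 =3 / 884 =0.00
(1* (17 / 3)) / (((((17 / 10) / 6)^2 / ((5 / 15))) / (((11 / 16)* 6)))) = 1650 / 17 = 97.06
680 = 680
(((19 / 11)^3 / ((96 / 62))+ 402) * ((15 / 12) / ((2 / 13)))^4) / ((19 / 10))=2311263670015625 / 2486009856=929708.17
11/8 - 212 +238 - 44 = -16.62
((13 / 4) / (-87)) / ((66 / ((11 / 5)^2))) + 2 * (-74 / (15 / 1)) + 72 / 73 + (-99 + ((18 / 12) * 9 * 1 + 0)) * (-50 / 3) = 5396255041 / 3810600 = 1416.12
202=202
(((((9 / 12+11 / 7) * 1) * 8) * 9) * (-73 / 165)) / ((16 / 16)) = -5694 / 77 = -73.95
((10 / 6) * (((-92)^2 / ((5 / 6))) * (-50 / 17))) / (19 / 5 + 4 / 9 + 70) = -670.60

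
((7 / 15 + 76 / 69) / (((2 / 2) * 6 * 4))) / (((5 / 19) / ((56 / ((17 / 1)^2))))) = 71953 / 1495575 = 0.05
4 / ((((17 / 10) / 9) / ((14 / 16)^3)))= 15435 / 1088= 14.19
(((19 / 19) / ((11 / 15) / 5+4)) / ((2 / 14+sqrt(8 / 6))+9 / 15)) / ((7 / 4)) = 0.07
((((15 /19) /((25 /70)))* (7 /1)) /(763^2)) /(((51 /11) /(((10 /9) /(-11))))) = -20 /34538067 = -0.00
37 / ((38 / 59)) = 2183 / 38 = 57.45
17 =17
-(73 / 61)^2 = -1.43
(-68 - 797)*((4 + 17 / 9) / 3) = -45845 / 27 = -1697.96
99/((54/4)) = 22/3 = 7.33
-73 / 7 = -10.43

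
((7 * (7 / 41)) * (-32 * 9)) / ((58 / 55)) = -388080 / 1189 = -326.39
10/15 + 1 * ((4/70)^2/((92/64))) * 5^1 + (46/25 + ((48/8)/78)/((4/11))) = 11997247/4395300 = 2.73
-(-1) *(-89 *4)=-356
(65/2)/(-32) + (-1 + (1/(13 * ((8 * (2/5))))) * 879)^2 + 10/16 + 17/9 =158362109/389376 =406.71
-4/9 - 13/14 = -173/126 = -1.37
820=820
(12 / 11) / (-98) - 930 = -501276 / 539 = -930.01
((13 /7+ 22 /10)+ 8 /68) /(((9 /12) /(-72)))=-238464 /595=-400.78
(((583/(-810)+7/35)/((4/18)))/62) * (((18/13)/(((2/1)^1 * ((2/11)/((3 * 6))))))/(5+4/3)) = -125037/306280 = -0.41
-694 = -694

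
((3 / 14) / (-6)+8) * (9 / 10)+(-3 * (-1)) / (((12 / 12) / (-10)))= -22.83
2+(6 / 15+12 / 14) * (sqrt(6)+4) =44 * sqrt(6) / 35+246 / 35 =10.11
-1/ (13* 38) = -1/ 494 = -0.00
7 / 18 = 0.39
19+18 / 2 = 28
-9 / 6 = -3 / 2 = -1.50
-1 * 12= -12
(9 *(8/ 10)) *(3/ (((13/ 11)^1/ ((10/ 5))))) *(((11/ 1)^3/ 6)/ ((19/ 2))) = 1054152/ 1235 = 853.56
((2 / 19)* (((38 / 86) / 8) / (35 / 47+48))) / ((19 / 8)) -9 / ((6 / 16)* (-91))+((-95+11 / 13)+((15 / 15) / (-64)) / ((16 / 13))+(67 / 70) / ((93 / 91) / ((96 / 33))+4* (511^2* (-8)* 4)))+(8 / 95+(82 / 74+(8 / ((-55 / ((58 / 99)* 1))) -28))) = -413126012990804730371576558197 / 3420040420056812547454018560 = -120.80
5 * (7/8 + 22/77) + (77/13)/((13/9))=9.90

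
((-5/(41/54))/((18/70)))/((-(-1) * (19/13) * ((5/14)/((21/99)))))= -89180/8569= -10.41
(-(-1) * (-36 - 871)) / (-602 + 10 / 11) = 1.51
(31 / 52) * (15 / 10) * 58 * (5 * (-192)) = -647280 / 13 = -49790.77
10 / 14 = 5 / 7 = 0.71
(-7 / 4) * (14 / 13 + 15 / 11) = -2443 / 572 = -4.27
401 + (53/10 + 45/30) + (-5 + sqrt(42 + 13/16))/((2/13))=13 * sqrt(685)/8 + 3753/10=417.83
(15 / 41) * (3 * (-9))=-405 / 41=-9.88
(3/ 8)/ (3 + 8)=3/ 88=0.03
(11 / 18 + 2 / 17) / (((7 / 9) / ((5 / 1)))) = 1115 / 238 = 4.68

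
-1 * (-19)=19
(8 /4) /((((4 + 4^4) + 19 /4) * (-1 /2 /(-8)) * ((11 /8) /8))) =8192 /11649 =0.70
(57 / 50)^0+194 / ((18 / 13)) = 1270 / 9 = 141.11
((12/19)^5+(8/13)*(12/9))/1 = 88939616/96567861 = 0.92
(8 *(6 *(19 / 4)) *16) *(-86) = -313728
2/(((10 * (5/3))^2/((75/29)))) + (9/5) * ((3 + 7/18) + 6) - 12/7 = 77162/5075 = 15.20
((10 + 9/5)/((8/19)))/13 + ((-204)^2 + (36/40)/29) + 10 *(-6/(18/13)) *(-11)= 1904371171/45240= 42094.85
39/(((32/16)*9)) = 13/6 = 2.17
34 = 34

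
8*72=576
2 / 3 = 0.67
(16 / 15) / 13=16 / 195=0.08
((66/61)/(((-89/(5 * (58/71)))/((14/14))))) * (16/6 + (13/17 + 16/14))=-146740/646051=-0.23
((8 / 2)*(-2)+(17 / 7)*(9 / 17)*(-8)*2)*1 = -200 / 7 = -28.57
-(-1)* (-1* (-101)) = 101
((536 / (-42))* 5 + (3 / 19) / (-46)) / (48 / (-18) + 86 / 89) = 104238847 / 2777572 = 37.53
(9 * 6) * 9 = 486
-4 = -4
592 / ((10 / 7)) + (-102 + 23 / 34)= 53223 / 170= 313.08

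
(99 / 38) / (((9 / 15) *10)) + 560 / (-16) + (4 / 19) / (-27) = -70945 / 2052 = -34.57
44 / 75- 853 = -852.41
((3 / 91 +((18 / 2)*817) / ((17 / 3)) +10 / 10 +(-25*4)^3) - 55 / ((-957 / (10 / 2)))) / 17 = -134414181196 / 2288013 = -58747.12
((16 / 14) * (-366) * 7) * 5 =-14640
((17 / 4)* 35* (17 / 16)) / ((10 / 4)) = 2023 / 32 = 63.22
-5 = -5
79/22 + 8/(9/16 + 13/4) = 7635/1342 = 5.69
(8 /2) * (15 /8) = 15 /2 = 7.50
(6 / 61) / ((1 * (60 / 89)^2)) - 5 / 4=-37829 / 36600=-1.03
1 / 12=0.08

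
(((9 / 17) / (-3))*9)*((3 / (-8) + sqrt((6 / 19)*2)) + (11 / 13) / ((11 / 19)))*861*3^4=-212779791 / 1768 - 3766014*sqrt(57) / 323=-208377.75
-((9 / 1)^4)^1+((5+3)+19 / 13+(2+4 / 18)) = -6549.32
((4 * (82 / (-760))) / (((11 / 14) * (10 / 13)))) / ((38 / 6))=-11193 / 99275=-0.11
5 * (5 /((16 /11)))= 275 /16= 17.19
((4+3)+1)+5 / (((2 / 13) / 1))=81 / 2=40.50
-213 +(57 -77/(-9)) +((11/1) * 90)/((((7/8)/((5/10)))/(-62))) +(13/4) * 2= -4437119/126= -35215.23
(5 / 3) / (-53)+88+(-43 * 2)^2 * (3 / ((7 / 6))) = 21265261 / 1113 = 19106.25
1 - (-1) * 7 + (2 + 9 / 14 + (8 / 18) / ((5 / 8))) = 7153 / 630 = 11.35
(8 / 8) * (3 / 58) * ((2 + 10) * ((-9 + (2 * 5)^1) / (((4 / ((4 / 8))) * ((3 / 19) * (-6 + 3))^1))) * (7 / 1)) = -1.15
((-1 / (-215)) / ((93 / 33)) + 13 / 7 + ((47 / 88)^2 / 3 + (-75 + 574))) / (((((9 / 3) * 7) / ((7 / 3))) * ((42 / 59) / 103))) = 3299679599696803 / 409710026880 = 8053.70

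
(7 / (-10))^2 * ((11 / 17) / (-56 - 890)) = -0.00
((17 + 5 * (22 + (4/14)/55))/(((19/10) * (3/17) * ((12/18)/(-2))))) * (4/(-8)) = 831385/1463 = 568.27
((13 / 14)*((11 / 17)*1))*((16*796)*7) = 910624 / 17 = 53566.12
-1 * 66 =-66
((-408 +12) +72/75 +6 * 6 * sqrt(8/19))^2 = 1859652144/11875 - 1422144 * sqrt(38)/475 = 138146.11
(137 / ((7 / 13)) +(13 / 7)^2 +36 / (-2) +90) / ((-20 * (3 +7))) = -4041 / 2450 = -1.65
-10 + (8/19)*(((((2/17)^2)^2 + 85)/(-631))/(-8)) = -10006233389/1001333269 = -9.99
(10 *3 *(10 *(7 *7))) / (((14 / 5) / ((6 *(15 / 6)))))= 78750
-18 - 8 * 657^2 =-3453210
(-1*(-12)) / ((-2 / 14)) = -84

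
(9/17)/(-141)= -3/799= -0.00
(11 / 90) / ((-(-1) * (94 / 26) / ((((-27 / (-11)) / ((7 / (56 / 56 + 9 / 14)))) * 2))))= 897 / 23030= 0.04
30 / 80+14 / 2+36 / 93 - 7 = 189 / 248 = 0.76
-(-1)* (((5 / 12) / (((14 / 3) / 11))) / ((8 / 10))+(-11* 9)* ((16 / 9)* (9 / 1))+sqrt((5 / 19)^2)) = -1582.51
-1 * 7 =-7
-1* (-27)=27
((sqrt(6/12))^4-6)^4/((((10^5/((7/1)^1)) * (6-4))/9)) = 17629983/51200000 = 0.34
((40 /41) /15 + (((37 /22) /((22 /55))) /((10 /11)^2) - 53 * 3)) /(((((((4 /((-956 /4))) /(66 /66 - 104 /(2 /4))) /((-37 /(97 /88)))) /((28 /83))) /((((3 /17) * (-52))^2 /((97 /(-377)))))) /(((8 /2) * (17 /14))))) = -34252559671.06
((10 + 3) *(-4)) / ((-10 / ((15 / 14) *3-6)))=-507 / 35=-14.49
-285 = -285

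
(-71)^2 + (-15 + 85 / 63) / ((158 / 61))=25062827 / 4977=5035.73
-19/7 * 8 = -21.71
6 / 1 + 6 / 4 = 15 / 2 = 7.50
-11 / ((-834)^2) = -11 / 695556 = -0.00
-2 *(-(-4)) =-8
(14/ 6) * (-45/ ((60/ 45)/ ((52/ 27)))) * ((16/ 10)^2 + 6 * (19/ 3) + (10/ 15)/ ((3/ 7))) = -862316/ 135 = -6387.53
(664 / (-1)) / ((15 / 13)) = -8632 / 15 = -575.47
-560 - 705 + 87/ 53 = -66958/ 53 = -1263.36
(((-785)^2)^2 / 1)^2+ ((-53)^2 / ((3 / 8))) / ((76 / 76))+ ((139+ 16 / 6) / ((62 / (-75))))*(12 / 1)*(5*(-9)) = 13410352771611302858131007 / 93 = 144197341630229062990656.00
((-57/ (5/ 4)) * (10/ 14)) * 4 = -912/ 7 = -130.29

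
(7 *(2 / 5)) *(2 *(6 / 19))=1.77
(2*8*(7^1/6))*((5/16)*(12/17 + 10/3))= 3605/153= 23.56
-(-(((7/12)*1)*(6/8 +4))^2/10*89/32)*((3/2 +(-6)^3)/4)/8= -14.31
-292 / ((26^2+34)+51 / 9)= -876 / 2147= -0.41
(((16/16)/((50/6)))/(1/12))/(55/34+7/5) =136/285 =0.48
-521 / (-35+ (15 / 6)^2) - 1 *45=-3091 / 115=-26.88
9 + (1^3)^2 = 10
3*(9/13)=27/13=2.08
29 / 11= 2.64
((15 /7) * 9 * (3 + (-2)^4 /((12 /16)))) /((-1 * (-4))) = 3285 /28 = 117.32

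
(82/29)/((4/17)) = 697/58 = 12.02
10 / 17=0.59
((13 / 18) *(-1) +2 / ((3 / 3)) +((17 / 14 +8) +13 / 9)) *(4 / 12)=752 / 189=3.98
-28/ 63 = -4/ 9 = -0.44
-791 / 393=-2.01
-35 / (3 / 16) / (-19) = 9.82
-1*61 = -61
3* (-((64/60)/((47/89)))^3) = -2887553024/116800875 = -24.72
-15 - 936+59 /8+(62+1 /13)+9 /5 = -457469 /520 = -879.75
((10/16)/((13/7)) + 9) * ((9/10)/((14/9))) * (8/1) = 43.21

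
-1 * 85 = -85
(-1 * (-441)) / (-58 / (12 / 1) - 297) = -2646 / 1811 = -1.46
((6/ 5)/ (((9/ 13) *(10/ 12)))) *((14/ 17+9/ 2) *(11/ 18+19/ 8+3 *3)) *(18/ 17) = 2030639/ 14450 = 140.53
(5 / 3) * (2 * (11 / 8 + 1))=95 / 12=7.92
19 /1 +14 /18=178 /9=19.78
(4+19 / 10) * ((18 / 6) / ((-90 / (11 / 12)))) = -0.18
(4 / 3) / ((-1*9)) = -4 / 27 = -0.15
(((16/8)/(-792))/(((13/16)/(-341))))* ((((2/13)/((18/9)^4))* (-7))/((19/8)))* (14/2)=-6076/28899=-0.21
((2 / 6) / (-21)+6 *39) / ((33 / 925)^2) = 12612768125 / 68607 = 183840.83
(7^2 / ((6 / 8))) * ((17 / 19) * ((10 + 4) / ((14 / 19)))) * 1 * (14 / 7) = 6664 / 3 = 2221.33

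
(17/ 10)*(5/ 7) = 17/ 14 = 1.21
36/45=4/5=0.80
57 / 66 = 19 / 22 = 0.86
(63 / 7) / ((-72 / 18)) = -9 / 4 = -2.25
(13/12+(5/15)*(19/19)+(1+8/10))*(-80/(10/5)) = -386/3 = -128.67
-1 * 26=-26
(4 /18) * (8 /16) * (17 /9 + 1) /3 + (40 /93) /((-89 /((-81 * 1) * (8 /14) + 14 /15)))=1530730 /4693059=0.33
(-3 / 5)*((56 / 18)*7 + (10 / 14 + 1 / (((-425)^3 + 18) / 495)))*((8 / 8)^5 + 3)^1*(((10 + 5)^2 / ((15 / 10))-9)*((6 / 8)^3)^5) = -36679473836025138243 / 360615687602831360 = -101.71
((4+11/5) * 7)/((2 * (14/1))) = 31/20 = 1.55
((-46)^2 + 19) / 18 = 2135 / 18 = 118.61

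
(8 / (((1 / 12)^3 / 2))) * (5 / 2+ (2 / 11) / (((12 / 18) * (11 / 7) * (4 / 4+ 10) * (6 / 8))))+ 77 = 92875351 / 1331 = 69778.63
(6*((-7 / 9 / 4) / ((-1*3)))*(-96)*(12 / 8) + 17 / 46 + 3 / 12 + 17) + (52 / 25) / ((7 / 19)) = -527029 / 16100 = -32.73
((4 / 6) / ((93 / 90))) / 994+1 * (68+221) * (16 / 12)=17810522 / 46221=385.33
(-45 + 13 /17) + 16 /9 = -6496 /153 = -42.46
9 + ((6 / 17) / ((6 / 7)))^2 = 2650 / 289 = 9.17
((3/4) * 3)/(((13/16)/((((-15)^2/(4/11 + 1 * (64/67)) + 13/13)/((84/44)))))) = 203863/819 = 248.92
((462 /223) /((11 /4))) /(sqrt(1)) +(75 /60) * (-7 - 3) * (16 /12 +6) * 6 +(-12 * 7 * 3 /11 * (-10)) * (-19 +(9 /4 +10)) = -5140532 /2453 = -2095.61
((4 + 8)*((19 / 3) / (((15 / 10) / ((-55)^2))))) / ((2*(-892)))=-57475 / 669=-85.91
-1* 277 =-277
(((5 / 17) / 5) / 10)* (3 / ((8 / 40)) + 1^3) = 8 / 85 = 0.09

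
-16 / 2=-8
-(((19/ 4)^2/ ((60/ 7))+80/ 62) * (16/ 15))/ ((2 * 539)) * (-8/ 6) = 116737/ 22557150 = 0.01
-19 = -19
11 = 11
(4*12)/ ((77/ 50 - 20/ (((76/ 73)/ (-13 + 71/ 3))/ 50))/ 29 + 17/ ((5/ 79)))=-3967200/ 6995821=-0.57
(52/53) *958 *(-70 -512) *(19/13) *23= -974607888/53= -18388828.08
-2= -2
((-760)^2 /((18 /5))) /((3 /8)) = 11552000 /27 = 427851.85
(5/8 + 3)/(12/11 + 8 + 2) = 319/976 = 0.33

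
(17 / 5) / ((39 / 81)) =459 / 65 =7.06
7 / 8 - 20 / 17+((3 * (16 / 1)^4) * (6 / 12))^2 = 1314259992535 / 136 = 9663676415.70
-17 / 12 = -1.42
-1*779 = -779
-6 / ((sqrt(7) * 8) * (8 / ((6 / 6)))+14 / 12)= 36 / 147449 -13824 * sqrt(7) / 1032143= -0.04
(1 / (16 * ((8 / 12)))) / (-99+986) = 3 / 28384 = 0.00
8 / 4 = 2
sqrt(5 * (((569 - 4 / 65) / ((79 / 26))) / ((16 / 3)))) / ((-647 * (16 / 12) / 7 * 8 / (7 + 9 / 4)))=-2331 * sqrt(1947666) / 26169856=-0.12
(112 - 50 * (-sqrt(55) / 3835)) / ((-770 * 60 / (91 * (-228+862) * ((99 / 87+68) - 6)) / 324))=-22817746224 / 7975 - 31343058 * sqrt(55) / 94105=-2863629.48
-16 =-16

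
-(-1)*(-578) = -578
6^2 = 36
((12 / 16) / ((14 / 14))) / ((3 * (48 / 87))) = 0.45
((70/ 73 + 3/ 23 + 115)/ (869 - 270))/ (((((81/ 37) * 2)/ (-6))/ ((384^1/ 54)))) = -461556352/ 244390203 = -1.89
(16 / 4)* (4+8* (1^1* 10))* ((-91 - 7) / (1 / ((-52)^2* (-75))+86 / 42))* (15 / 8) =-3246152000 / 107659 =-30152.17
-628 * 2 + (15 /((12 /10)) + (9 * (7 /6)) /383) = -476250 /383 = -1243.47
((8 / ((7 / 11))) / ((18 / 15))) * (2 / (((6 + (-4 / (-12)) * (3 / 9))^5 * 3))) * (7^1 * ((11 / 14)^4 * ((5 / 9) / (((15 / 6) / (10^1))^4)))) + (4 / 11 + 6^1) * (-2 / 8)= -8451511 / 6602750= -1.28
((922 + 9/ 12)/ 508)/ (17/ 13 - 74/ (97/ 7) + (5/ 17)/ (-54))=-2136347109/ 4749124360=-0.45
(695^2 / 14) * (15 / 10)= 1449075 / 28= 51752.68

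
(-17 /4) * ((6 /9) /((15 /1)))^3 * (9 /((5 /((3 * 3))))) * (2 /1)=-68 /5625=-0.01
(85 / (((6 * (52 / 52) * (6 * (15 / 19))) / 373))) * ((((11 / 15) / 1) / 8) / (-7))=-1325269 / 90720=-14.61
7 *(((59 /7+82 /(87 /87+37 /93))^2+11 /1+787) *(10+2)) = 13164511512 /29575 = 445122.96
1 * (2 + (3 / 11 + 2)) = 47 / 11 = 4.27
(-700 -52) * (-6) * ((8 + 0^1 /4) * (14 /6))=84224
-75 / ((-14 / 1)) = 5.36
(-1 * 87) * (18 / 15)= -522 / 5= -104.40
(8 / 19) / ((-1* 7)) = -8 / 133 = -0.06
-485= -485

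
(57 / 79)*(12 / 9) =76 / 79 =0.96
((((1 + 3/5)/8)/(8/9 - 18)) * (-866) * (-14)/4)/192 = -1299/7040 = -0.18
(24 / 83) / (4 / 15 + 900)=45 / 140104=0.00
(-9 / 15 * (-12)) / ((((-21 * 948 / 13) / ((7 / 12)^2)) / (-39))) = 0.06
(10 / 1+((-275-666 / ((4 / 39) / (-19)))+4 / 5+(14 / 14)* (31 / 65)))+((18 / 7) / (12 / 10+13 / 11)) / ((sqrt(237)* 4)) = 165* sqrt(237) / 144886+16004661 / 130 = 123112.79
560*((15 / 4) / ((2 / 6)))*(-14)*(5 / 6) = -73500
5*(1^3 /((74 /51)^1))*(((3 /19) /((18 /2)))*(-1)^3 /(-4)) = 85 /5624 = 0.02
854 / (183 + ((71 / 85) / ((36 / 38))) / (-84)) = 109756080 / 23517811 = 4.67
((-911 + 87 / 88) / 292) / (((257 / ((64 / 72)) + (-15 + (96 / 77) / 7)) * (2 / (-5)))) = 53753 / 1892472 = 0.03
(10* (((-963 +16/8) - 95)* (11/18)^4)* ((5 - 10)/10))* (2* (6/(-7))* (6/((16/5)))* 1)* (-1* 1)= 4026275/1701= 2367.00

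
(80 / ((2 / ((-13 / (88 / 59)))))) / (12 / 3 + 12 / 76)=-72865 / 869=-83.85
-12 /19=-0.63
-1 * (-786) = 786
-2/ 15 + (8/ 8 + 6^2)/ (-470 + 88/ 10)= -7387/ 34590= -0.21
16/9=1.78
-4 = -4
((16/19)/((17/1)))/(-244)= -4/19703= -0.00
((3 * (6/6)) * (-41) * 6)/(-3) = 246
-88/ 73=-1.21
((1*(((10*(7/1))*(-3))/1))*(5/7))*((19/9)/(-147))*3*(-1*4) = -3800/147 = -25.85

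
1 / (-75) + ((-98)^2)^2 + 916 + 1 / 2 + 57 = 13835668423 / 150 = 92237789.49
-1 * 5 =-5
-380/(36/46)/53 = -4370/477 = -9.16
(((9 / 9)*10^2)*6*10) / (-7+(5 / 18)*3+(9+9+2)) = 36000 / 83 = 433.73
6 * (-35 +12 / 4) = -192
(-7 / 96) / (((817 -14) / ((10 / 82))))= -0.00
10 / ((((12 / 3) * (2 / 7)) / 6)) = 105 / 2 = 52.50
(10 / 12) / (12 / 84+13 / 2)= 35 / 279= 0.13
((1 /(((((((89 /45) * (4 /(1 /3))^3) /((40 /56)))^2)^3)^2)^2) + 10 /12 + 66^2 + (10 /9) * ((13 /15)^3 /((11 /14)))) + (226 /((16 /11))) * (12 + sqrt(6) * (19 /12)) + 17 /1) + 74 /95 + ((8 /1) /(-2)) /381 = 6842.62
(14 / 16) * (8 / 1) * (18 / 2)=63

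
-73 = -73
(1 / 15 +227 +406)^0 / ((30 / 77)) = 77 / 30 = 2.57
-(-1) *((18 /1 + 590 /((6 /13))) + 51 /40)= 155713 /120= 1297.61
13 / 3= 4.33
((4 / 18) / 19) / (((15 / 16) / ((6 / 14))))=32 / 5985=0.01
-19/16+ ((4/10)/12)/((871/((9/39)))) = -1.19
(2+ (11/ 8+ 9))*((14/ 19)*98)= 33957/ 38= 893.61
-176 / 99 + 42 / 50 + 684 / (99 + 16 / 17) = 2257811 / 382275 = 5.91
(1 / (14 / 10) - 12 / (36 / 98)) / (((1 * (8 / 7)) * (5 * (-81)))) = 671 / 9720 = 0.07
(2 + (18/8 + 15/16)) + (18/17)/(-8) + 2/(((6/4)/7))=11741/816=14.39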